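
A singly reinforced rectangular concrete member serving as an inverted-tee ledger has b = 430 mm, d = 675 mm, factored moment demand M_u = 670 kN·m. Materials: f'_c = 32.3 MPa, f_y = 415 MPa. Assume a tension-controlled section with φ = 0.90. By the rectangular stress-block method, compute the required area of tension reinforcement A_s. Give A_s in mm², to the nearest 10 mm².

M_n = M_u/φ = 670/0.90 = 744.444 kN·m.
With M_n = 0.85 f'_c a b (d − a/2), solve the quadratic for a:
a = d − √(d² − 2M_n/(0.85 f'_c b)) = 675 − √(675² − 2 × 744.444×10⁶/(0.85 × 32.3 × 430)) = 100.97 mm.
A_s = 0.85 f'_c a b / f_y = 0.85 × 32.3 × 100.97 × 430 / 415 = 2872.3 mm².

A_s ≈ 2870 mm²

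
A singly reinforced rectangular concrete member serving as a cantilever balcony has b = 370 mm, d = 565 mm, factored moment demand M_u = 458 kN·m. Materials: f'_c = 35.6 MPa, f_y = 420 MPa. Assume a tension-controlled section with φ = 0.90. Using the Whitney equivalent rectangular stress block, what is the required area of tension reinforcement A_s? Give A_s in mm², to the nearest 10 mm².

A_s ≈ 2320 mm²

M_n = M_u/φ = 458/0.90 = 508.889 kN·m.
With M_n = 0.85 f'_c a b (d − a/2), solve the quadratic for a:
a = d − √(d² − 2M_n/(0.85 f'_c b)) = 565 − √(565² − 2 × 508.889×10⁶/(0.85 × 35.6 × 370)) = 87.17 mm.
A_s = 0.85 f'_c a b / f_y = 0.85 × 35.6 × 87.17 × 370 / 420 = 2323.7 mm².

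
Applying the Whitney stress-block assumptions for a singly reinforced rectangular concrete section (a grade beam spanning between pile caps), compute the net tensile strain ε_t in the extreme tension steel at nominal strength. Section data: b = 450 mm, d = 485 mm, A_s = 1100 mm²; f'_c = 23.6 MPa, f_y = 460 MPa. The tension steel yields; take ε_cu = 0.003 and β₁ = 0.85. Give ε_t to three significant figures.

a = A_s f_y/(0.85 f'_c b) = 56.05 mm.
β₁ = 0.85, so c = a/β₁ = 56.05/0.85 = 65.94 mm.
From the linear strain diagram with ε_cu = 0.003: ε_t = 0.003 (d − c)/c = 0.003 × (485 − 65.94)/65.94 = 0.0191.
Since ε_t ≥ 0.005, the section is tension-controlled.

ε_t ≈ 0.0191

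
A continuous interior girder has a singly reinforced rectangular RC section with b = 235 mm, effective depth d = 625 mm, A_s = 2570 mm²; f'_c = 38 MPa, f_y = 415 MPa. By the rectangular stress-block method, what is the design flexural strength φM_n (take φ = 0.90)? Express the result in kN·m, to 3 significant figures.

φM_n ≈ 532 kN·m

T = A_s f_y = 2570 × 415 = 1066550 N = 1066.55 kN.
From C = T: a = T/(0.85 f'_c b) = 1066550/(0.85 × 38 × 235) = 140.51 mm.
M_n = T(d − a/2) = 1066.55 kN × (625 − 70.255) mm = 591.66 kN·m.
φM_n = 0.90 × 591.66 = 532.49 kN·m.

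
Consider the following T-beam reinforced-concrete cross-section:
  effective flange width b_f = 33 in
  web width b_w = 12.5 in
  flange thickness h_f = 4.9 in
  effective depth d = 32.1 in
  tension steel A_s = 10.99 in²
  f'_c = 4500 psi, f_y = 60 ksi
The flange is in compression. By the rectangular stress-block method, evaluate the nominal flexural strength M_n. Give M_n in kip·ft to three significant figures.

Tension: T = A_s f_y = 10.99 × 60 = 659.4 kips.
Try a within the flange: a = T/(0.85 f'_c b_f) = 659.4/(0.85 × 4.5 × 33) = 5.224 in.
a = 5.224 > h_f = 4.9 in: the block extends into the web. Split into flange-overhang and web parts.
C_f = 0.85 f'_c (b_f − b_w) h_f = 0.85 × 4.5 × (33 − 12.5) × 4.9 = 384.2 kips.
Remaining web compression depth: a_w = (T − C_f)/(0.85 f'_c b_w) = (659.4 − 384.2)/(0.85 × 4.5 × 12.5) = 5.756 in.
M_n = C_f(d − h_f/2) + (T − C_f)(d − a_w/2) = 384.2 × (32.1 − 2.45) + 275.2 × (32.1 − 2.878) = 11391.5 + 8041.9 = 19433.4 kip·in.
M_n = 19433.4/12 = 1619.45 kip·ft.

M_n ≈ 1620 kip·ft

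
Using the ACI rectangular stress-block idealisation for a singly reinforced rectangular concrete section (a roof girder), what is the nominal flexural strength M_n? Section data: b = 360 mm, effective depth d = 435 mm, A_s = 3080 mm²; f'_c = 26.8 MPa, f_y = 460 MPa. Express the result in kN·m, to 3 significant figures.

T = A_s f_y = 3080 × 460 = 1416800 N = 1416.8 kN.
From C = T: a = T/(0.85 f'_c b) = 1416800/(0.85 × 26.8 × 360) = 172.76 mm.
M_n = T(d − a/2) = 1416.8 kN × (435 − 86.38) mm = 493.92 kN·m.

M_n ≈ 494 kN·m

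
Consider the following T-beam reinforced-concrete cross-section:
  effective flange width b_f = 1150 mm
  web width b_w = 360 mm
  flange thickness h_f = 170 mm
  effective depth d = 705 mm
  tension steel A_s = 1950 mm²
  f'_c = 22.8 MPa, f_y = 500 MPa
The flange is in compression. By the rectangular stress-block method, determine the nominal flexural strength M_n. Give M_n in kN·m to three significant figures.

Tension: T = A_s f_y = 1950 × 500 = 975000 N.
Try a within the flange: a = T/(0.85 f'_c b_f) = 975000/(0.85 × 22.8 × 1150) = 43.75 mm.
Since a = 43.75 ≤ h_f = 170 mm, the stress block lies entirely in the flange; analyse as a rectangular beam of width b_f.
M_n = T(d − a/2) = 975000 × (705 − 21.875) = 666.05 × 10⁶ N·mm.
M_n = 666.05 kN·m.

M_n ≈ 666 kN·m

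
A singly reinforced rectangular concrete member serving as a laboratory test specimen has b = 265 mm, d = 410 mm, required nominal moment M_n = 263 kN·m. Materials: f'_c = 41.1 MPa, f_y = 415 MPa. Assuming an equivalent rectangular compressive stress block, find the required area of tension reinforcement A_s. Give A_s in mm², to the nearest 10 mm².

With M_n = 0.85 f'_c a b (d − a/2), solve the quadratic for a:
a = d − √(d² − 2M_n/(0.85 f'_c b)) = 410 − √(410² − 2 × 263×10⁶/(0.85 × 41.1 × 265)) = 76.41 mm.
A_s = 0.85 f'_c a b / f_y = 0.85 × 41.1 × 76.41 × 265 / 415 = 1704.5 mm².

A_s ≈ 1700 mm²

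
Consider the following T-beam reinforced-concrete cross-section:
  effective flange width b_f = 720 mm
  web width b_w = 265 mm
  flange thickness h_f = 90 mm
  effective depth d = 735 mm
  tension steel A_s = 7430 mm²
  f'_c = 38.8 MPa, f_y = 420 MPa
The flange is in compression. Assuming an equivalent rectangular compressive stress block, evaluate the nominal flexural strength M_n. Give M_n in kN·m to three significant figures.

Tension: T = A_s f_y = 7430 × 420 = 3120600 N.
Try a within the flange: a = T/(0.85 f'_c b_f) = 3120600/(0.85 × 38.8 × 720) = 131.42 mm.
a = 131.42 > h_f = 90 mm: the block extends into the web. Split into flange-overhang and web parts.
C_f = 0.85 f'_c (b_f − b_w) h_f = 0.85 × 38.8 × (720 − 265) × 90 = 1350531 N.
Remaining web compression depth: a_w = (T − C_f)/(0.85 f'_c b_w) = (3120600 − 1350531)/(0.85 × 38.8 × 265) = 202.53 mm.
M_n = C_f(d − h_f/2) + (T − C_f)(d − a_w/2) = 1350531 × (735 − 45) + 1770069 × (735 − 101.265) = 931.87 + 1121.75 = 2053.62 × 10⁶ N·mm.
M_n = 2053.62 kN·m.

M_n ≈ 2050 kN·m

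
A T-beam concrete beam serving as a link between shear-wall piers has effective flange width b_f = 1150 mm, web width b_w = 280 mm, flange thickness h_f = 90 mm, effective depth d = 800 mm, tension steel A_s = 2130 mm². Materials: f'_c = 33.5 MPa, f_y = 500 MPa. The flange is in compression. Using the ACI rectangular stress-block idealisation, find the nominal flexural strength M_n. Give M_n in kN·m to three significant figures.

Tension: T = A_s f_y = 2130 × 500 = 1065000 N.
Try a within the flange: a = T/(0.85 f'_c b_f) = 1065000/(0.85 × 33.5 × 1150) = 32.52 mm.
Since a = 32.52 ≤ h_f = 90 mm, the stress block lies entirely in the flange; analyse as a rectangular beam of width b_f.
M_n = T(d − a/2) = 1065000 × (800 − 16.26) = 834.68 × 10⁶ N·mm.
M_n = 834.68 kN·m.

M_n ≈ 835 kN·m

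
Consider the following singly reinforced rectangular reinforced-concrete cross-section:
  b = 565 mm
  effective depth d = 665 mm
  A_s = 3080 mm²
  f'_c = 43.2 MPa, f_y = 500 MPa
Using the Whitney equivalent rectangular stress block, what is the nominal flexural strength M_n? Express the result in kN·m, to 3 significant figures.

T = A_s f_y = 3080 × 500 = 1540000 N = 1540 kN.
From C = T: a = T/(0.85 f'_c b) = 1540000/(0.85 × 43.2 × 565) = 74.23 mm.
M_n = T(d − a/2) = 1540 kN × (665 − 37.115) mm = 966.94 kN·m.

M_n ≈ 967 kN·m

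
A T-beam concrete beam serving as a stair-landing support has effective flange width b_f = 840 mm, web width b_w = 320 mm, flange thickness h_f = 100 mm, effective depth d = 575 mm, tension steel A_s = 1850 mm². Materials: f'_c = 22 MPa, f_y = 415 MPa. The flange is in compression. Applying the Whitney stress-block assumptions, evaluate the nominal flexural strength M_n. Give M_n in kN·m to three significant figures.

M_n ≈ 423 kN·m

Tension: T = A_s f_y = 1850 × 415 = 767750 N.
Try a within the flange: a = T/(0.85 f'_c b_f) = 767750/(0.85 × 22 × 840) = 48.88 mm.
Since a = 48.88 ≤ h_f = 100 mm, the stress block lies entirely in the flange; analyse as a rectangular beam of width b_f.
M_n = T(d − a/2) = 767750 × (575 − 24.44) = 422.69 × 10⁶ N·mm.
M_n = 422.69 kN·m.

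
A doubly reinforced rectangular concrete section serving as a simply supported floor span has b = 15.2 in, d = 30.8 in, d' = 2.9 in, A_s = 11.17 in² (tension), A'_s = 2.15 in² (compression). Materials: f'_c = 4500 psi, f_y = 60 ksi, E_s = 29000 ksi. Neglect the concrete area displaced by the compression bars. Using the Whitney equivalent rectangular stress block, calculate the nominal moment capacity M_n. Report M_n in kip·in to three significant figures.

Assume both steels yield.
a = (A_s − A'_s) f_y/(0.85 f'_c b) = (11.17 − 2.15) × 60/(0.85 × 4.5 × 15.2) = 9.309 in.
c = a/β₁ = 9.309/0.825 = 11.284 in; ε'_s = 0.003(c − d')/c = 0.0022 ≥ ε_y = 0.0021, so the compression steel yields.
M_n = (A_s − A'_s) f_y (d − a/2) + A'_s f_y (d − d') = 541.2 × (30.8 − 4.6545) + 129 × (30.8 − 2.9) = 14149.9 + 3599.1 = 17749.0 kip·in.

M_n ≈ 17700 kip·in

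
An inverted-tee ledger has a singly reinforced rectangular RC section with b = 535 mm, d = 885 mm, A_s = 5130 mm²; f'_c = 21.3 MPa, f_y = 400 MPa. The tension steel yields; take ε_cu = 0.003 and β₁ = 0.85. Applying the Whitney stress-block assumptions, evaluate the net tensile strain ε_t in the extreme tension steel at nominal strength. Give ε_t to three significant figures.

a = A_s f_y/(0.85 f'_c b) = 211.85 mm.
β₁ = 0.85, so c = a/β₁ = 211.85/0.85 = 249.24 mm.
From the linear strain diagram with ε_cu = 0.003: ε_t = 0.003 (d − c)/c = 0.003 × (885 − 249.24)/249.24 = 0.00765.
Since ε_t ≥ 0.005, the section is tension-controlled.

ε_t ≈ 0.00765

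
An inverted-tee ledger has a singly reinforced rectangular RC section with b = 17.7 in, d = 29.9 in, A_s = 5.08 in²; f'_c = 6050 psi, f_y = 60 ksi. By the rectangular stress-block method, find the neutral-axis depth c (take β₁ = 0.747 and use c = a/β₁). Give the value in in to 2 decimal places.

T = A_s f_y = 5.08 × 60 = 304.8 kips.
a = T/(0.85 f'_c b) = 304.8/(0.85 × 6.05 × 17.7) = 3.3486 in.
With β₁ = 0.747, c = a/β₁ = 3.3486/0.747 = 4.48 in.

c ≈ 4.48 in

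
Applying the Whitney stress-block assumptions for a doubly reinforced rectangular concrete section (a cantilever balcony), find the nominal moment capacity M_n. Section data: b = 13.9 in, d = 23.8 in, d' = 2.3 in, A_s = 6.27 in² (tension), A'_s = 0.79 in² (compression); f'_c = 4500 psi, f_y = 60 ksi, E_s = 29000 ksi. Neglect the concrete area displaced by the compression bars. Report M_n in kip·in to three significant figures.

Assume both steels yield.
a = (A_s − A'_s) f_y/(0.85 f'_c b) = (6.27 − 0.79) × 60/(0.85 × 4.5 × 13.9) = 6.184 in.
c = a/β₁ = 6.184/0.825 = 7.496 in; ε'_s = 0.003(c − d')/c = 0.0021 ≥ ε_y = 0.0021, so the compression steel yields.
M_n = (A_s − A'_s) f_y (d − a/2) + A'_s f_y (d − d') = 328.8 × (23.8 − 3.092) + 47.4 × (23.8 − 2.3) = 6808.8 + 1019.1 = 7827.9 kip·in.

M_n ≈ 7830 kip·in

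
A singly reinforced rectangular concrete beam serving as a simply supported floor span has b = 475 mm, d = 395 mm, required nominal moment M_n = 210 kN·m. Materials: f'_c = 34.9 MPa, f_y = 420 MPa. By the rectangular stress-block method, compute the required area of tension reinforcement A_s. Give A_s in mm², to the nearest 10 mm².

With M_n = 0.85 f'_c a b (d − a/2), solve the quadratic for a:
a = d − √(d² − 2M_n/(0.85 f'_c b)) = 395 − √(395² − 2 × 210×10⁶/(0.85 × 34.9 × 475)) = 39.73 mm.
A_s = 0.85 f'_c a b / f_y = 0.85 × 34.9 × 39.73 × 475 / 420 = 1332.9 mm².

A_s ≈ 1330 mm²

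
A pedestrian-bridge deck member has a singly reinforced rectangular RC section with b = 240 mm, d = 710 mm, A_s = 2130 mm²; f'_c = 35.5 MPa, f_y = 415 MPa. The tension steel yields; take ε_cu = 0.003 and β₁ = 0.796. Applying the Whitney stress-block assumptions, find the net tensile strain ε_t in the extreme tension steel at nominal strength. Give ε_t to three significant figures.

a = A_s f_y/(0.85 f'_c b) = 122.06 mm.
β₁ = 0.796, so c = a/β₁ = 122.06/0.796 = 153.34 mm.
From the linear strain diagram with ε_cu = 0.003: ε_t = 0.003 (d − c)/c = 0.003 × (710 − 153.34)/153.34 = 0.0109.
Since ε_t ≥ 0.005, the section is tension-controlled.

ε_t ≈ 0.0109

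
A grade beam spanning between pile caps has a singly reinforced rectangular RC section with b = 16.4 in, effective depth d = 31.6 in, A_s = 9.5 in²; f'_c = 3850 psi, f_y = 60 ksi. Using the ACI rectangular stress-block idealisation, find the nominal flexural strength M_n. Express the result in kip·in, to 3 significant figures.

M_n ≈ 15000 kip·in

T = A_s f_y = 9.5 × 60 = 570 kips.
a = T/(0.85 f'_c b) = 570/(0.85 × 3.85 × 16.4) = 10.621 in.
M_n = T(d − a/2) = 570 × (31.6 − 5.3105) = 14985.0 kip·in.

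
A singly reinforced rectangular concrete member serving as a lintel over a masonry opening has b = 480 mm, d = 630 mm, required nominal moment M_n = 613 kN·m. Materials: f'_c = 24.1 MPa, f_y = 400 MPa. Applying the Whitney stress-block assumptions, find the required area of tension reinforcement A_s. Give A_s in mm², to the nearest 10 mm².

With M_n = 0.85 f'_c a b (d − a/2), solve the quadratic for a:
a = d − √(d² − 2M_n/(0.85 f'_c b)) = 630 − √(630² − 2 × 613×10⁶/(0.85 × 24.1 × 480)) = 108.26 mm.
A_s = 0.85 f'_c a b / f_y = 0.85 × 24.1 × 108.26 × 480 / 400 = 2661.2 mm².

A_s ≈ 2660 mm²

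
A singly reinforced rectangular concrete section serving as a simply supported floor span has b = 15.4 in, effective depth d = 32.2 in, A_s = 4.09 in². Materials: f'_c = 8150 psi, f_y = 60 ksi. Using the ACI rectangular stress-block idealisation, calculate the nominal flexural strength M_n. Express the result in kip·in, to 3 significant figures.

T = A_s f_y = 4.09 × 60 = 245.4 kips.
a = T/(0.85 f'_c b) = 245.4/(0.85 × 8.15 × 15.4) = 2.300 in.
M_n = T(d − a/2) = 245.4 × (32.2 − 1.15) = 7619.7 kip·in.

M_n ≈ 7620 kip·in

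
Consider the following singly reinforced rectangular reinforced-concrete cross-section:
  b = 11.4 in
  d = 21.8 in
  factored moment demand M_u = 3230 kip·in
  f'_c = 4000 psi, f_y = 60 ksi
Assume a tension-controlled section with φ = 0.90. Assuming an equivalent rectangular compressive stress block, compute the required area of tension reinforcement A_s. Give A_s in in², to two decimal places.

M_n = M_u/φ = 3230/0.90 = 3588.89 kip·in.
From M_n = 0.85 f'_c a b (d − a/2):
a = d − √(d² − 2M_n/(0.85 f'_c b)) = 21.8 − √(21.8² − 2 × 3588.89/(0.85 × 4 × 11.4)) = 4.769 in.
A_s = 0.85 f'_c a b / f_y = 0.85 × 4 × 4.769 × 11.4 / 60 = 3.081 in².

A_s ≈ 3.08 in²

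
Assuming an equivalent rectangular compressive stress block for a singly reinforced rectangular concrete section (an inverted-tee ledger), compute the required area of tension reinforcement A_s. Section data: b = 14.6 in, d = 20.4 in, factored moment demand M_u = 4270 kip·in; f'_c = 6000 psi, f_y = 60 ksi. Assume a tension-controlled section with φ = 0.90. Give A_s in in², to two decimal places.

A_s ≈ 4.23 in²

M_n = M_u/φ = 4270/0.90 = 4744.44 kip·in.
From M_n = 0.85 f'_c a b (d − a/2):
a = d − √(d² − 2M_n/(0.85 f'_c b)) = 20.4 − √(20.4² − 2 × 4744.44/(0.85 × 6 × 14.6)) = 3.408 in.
A_s = 0.85 f'_c a b / f_y = 0.85 × 6 × 3.408 × 14.6 / 60 = 4.229 in².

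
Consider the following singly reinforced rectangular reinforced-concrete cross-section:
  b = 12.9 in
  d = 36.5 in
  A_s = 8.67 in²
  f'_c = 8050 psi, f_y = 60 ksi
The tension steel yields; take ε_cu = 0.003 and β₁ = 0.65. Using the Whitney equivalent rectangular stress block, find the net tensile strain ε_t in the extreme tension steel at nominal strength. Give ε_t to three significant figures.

ε_t ≈ 0.00908

a = A_s f_y/(0.85 f'_c b) = 5.893 in.
β₁ = 0.65, so c = a/β₁ = 5.893/0.65 = 9.066 in.
From the linear strain diagram with ε_cu = 0.003: ε_t = 0.003 (d − c)/c = 0.003 × (36.5 − 9.066)/9.066 = 0.00908.
Since ε_t ≥ 0.005, the section is tension-controlled.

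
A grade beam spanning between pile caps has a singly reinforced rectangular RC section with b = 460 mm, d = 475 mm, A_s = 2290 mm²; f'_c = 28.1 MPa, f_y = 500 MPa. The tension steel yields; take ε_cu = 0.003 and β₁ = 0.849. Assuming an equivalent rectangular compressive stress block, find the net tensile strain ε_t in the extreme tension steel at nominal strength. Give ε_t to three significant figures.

ε_t ≈ 0.00861

a = A_s f_y/(0.85 f'_c b) = 104.21 mm.
β₁ = 0.849, so c = a/β₁ = 104.21/0.849 = 122.74 mm.
From the linear strain diagram with ε_cu = 0.003: ε_t = 0.003 (d − c)/c = 0.003 × (475 − 122.74)/122.74 = 0.00861.
Since ε_t ≥ 0.005, the section is tension-controlled.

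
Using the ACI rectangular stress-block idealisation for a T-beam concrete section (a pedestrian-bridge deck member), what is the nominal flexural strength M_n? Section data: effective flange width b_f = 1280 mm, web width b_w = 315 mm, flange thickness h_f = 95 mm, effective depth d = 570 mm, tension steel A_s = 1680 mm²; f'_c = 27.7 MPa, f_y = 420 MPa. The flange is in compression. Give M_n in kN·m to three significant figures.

M_n ≈ 394 kN·m

Tension: T = A_s f_y = 1680 × 420 = 705600 N.
Try a within the flange: a = T/(0.85 f'_c b_f) = 705600/(0.85 × 27.7 × 1280) = 23.41 mm.
Since a = 23.41 ≤ h_f = 95 mm, the stress block lies entirely in the flange; analyse as a rectangular beam of width b_f.
M_n = T(d − a/2) = 705600 × (570 − 11.705) = 393.93 × 10⁶ N·mm.
M_n = 393.93 kN·m.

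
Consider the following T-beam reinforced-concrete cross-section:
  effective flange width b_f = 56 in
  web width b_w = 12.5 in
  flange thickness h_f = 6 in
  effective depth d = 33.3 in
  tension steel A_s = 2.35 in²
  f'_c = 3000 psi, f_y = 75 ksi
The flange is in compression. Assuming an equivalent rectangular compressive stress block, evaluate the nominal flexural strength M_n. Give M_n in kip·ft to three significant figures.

Tension: T = A_s f_y = 2.35 × 75 = 176.25 kips.
Try a within the flange: a = T/(0.85 f'_c b_f) = 176.25/(0.85 × 3 × 56) = 1.234 in.
Since a = 1.234 ≤ h_f = 6 in, the stress block lies entirely in the flange; analyse as a rectangular beam of width b_f.
M_n = T(d − a/2) = 176.25 × (33.3 − 0.617) = 5760.4 kip·in.
M_n = 5760.4/12 = 480.03 kip·ft.

M_n ≈ 480 kip·ft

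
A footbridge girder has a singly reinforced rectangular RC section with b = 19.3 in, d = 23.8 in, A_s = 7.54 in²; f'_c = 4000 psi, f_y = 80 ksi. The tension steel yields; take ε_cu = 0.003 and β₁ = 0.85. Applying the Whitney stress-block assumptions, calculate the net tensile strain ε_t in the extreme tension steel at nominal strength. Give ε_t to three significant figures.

ε_t ≈ 0.00360

a = A_s f_y/(0.85 f'_c b) = 9.192 in.
β₁ = 0.85, so c = a/β₁ = 9.192/0.85 = 10.814 in.
From the linear strain diagram with ε_cu = 0.003: ε_t = 0.003 (d − c)/c = 0.003 × (23.8 − 10.814)/10.814 = 0.00360.
ε_t < 0.004 — the section is over-reinforced for flexure under ACI limits.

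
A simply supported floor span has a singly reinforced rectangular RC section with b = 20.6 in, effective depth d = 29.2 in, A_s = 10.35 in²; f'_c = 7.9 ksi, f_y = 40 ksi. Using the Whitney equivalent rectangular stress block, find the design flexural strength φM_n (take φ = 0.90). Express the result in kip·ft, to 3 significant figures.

T = A_s f_y = 10.35 × 40 = 414 kips.
a = T/(0.85 f'_c b) = 414/(0.85 × 7.9 × 20.6) = 2.993 in.
M_n = T(d − a/2) = 414 × (29.2 − 1.4965) = 11469.2 kip·in = 11469.2/12 = 955.77 kip·ft.
φM_n = 0.90 × 955.77 = 860.19 kip·ft.

φM_n ≈ 860 kip·ft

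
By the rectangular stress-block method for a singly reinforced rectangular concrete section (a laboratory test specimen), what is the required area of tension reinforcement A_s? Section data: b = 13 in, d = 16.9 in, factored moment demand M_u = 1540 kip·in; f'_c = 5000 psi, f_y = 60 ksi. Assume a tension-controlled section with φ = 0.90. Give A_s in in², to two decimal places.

M_n = M_u/φ = 1540/0.90 = 1711.11 kip·in.
From M_n = 0.85 f'_c a b (d − a/2):
a = d − √(d² − 2M_n/(0.85 f'_c b)) = 16.9 − √(16.9² − 2 × 1711.11/(0.85 × 5 × 13)) = 1.944 in.
A_s = 0.85 f'_c a b / f_y = 0.85 × 5 × 1.944 × 13 / 60 = 1.790 in².

A_s ≈ 1.79 in²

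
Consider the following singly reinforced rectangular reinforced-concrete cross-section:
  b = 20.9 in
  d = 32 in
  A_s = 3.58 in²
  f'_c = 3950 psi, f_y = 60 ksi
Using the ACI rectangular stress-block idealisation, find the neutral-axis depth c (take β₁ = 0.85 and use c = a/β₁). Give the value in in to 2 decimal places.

c ≈ 3.60 in

T = A_s f_y = 3.58 × 60 = 214.8 kips.
a = T/(0.85 f'_c b) = 214.8/(0.85 × 3.95 × 20.9) = 3.0611 in.
With β₁ = 0.85, c = a/β₁ = 3.0611/0.85 = 3.60 in.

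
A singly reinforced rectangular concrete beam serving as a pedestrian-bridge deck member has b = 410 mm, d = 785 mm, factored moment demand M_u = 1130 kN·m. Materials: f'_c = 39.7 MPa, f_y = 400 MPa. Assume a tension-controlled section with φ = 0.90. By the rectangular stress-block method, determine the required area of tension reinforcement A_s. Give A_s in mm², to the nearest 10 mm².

A_s ≈ 4350 mm²

M_n = M_u/φ = 1130/0.90 = 1255.56 kN·m.
With M_n = 0.85 f'_c a b (d − a/2), solve the quadratic for a:
a = d − √(d² − 2M_n/(0.85 f'_c b)) = 785 − √(785² − 2 × 1255.56×10⁶/(0.85 × 39.7 × 410)) = 125.66 mm.
A_s = 0.85 f'_c a b / f_y = 0.85 × 39.7 × 125.66 × 410 / 400 = 4346.4 mm².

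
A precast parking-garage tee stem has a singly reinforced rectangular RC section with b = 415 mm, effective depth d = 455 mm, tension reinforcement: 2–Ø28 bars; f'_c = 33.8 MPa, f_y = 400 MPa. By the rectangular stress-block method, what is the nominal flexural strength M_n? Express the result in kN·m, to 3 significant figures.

A_s = 2 × 616 = 1232 mm².
T = A_s f_y = 1232 × 400 = 492800 N = 492.8 kN.
From C = T: a = T/(0.85 f'_c b) = 492800/(0.85 × 33.8 × 415) = 41.33 mm.
M_n = T(d − a/2) = 492.8 kN × (455 − 20.665) mm = 214.04 kN·m.

M_n ≈ 214 kN·m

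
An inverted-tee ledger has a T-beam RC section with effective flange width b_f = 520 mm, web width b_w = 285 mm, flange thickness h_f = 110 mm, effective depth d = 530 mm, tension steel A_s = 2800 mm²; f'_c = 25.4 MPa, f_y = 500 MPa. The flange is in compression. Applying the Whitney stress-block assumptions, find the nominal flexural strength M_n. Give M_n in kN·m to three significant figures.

M_n ≈ 654 kN·m

Tension: T = A_s f_y = 2800 × 500 = 1400000 N.
Try a within the flange: a = T/(0.85 f'_c b_f) = 1400000/(0.85 × 25.4 × 520) = 124.70 mm.
a = 124.70 > h_f = 110 mm: the block extends into the web. Split into flange-overhang and web parts.
C_f = 0.85 f'_c (b_f − b_w) h_f = 0.85 × 25.4 × (520 − 285) × 110 = 558102 N.
Remaining web compression depth: a_w = (T − C_f)/(0.85 f'_c b_w) = (1400000 − 558102)/(0.85 × 25.4 × 285) = 136.82 mm.
M_n = C_f(d − h_f/2) + (T − C_f)(d − a_w/2) = 558102 × (530 − 55) + 841898 × (530 − 68.41) = 265.10 + 388.61 = 653.71 × 10⁶ N·mm.
M_n = 653.71 kN·m.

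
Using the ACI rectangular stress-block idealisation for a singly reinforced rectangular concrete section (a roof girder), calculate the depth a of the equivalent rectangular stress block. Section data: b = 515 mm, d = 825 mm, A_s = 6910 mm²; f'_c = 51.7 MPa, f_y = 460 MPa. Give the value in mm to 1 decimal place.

T = A_s f_y = 6910 × 460 = 3178600 N = 3178.6 kN.
Setting C = 0.85 f'_c a b equal to T: a = 3178600/(0.85 × 51.7 × 515) = 140.4 mm.

a ≈ 140.4 mm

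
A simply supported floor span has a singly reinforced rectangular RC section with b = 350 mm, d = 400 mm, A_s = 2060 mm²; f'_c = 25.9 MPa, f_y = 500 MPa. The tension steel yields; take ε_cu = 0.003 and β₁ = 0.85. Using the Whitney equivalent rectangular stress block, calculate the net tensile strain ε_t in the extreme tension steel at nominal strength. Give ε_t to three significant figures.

ε_t ≈ 0.00463

a = A_s f_y/(0.85 f'_c b) = 133.68 mm.
β₁ = 0.85, so c = a/β₁ = 133.68/0.85 = 157.27 mm.
From the linear strain diagram with ε_cu = 0.003: ε_t = 0.003 (d − c)/c = 0.003 × (400 − 157.27)/157.27 = 0.00463.
ε_t is between 0.004 and 0.005 — transition zone.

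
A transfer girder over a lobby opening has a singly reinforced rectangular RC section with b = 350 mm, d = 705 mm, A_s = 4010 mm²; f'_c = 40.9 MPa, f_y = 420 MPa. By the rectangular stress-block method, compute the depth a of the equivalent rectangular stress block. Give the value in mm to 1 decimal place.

T = A_s f_y = 4010 × 420 = 1684200 N = 1684.2 kN.
Setting C = 0.85 f'_c a b equal to T: a = 1684200/(0.85 × 40.9 × 350) = 138.4 mm.

a ≈ 138.4 mm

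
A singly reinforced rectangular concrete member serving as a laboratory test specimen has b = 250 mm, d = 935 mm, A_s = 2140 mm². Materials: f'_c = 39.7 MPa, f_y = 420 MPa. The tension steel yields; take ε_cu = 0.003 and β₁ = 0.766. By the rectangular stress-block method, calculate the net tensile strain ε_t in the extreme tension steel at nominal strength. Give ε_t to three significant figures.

a = A_s f_y/(0.85 f'_c b) = 106.54 mm.
β₁ = 0.766, so c = a/β₁ = 106.54/0.766 = 139.09 mm.
From the linear strain diagram with ε_cu = 0.003: ε_t = 0.003 (d − c)/c = 0.003 × (935 − 139.09)/139.09 = 0.0172.
Since ε_t ≥ 0.005, the section is tension-controlled.

ε_t ≈ 0.0172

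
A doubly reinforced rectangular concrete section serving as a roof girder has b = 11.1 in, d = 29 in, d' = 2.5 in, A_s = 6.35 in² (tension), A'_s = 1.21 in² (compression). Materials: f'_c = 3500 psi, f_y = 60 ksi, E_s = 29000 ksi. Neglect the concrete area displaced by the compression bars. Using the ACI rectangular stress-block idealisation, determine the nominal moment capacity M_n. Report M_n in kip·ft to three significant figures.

M_n ≈ 786 kip·ft

Assume both steels yield.
a = (A_s − A'_s) f_y/(0.85 f'_c b) = (6.35 − 1.21) × 60/(0.85 × 3.5 × 11.1) = 9.339 in.
c = a/β₁ = 9.339/0.85 = 10.987 in; ε'_s = 0.003(c − d')/c = 0.0023 ≥ ε_y = 0.0021, so the compression steel yields.
M_n = (A_s − A'_s) f_y (d − a/2) + A'_s f_y (d − d') = 308.4 × (29 − 4.6695) + 72.6 × (29 − 2.5) = 7503.5 + 1923.9 = 9427.4 kip·in = 9427.4/12 = 785.62 kip·ft.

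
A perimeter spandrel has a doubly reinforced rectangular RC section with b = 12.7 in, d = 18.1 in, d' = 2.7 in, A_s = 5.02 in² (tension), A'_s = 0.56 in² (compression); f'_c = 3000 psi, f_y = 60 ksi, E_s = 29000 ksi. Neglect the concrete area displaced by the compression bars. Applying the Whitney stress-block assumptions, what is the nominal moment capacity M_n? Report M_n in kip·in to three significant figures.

M_n ≈ 4260 kip·in

Assume both steels yield.
a = (A_s − A'_s) f_y/(0.85 f'_c b) = (5.02 − 0.56) × 60/(0.85 × 3 × 12.7) = 8.263 in.
c = a/β₁ = 8.263/0.85 = 9.721 in; ε'_s = 0.003(c − d')/c = 0.0022 ≥ ε_y = 0.0021, so the compression steel yields.
M_n = (A_s − A'_s) f_y (d − a/2) + A'_s f_y (d − d') = 267.6 × (18.1 − 4.1315) + 33.6 × (18.1 − 2.7) = 3738.0 + 517.4 = 4255.4 kip·in.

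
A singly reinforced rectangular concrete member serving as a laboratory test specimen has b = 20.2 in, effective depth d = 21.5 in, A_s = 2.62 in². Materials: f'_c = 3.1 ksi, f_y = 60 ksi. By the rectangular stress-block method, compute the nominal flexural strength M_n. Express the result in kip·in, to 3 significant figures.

M_n ≈ 3150 kip·in

T = A_s f_y = 2.62 × 60 = 157.2 kips.
a = T/(0.85 f'_c b) = 157.2/(0.85 × 3.1 × 20.2) = 2.953 in.
M_n = T(d − a/2) = 157.2 × (21.5 − 1.4765) = 3147.7 kip·in.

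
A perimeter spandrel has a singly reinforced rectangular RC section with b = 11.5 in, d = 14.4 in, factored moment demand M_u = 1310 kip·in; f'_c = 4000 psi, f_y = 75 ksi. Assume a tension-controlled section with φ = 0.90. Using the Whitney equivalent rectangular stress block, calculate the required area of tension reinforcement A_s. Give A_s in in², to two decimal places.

A_s ≈ 1.50 in²

M_n = M_u/φ = 1310/0.90 = 1455.56 kip·in.
From M_n = 0.85 f'_c a b (d − a/2):
a = d − √(d² − 2M_n/(0.85 f'_c b)) = 14.4 − √(14.4² − 2 × 1455.56/(0.85 × 4 × 11.5)) = 2.871 in.
A_s = 0.85 f'_c a b / f_y = 0.85 × 4 × 2.871 × 11.5 / 75 = 1.497 in².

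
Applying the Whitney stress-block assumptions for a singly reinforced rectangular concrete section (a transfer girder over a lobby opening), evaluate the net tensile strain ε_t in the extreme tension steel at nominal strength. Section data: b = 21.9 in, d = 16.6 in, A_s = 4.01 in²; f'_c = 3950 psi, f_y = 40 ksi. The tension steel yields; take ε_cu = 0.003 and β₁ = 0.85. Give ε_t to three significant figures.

ε_t ≈ 0.0164

a = A_s f_y/(0.85 f'_c b) = 2.181 in.
β₁ = 0.85, so c = a/β₁ = 2.181/0.85 = 2.566 in.
From the linear strain diagram with ε_cu = 0.003: ε_t = 0.003 (d − c)/c = 0.003 × (16.6 − 2.566)/2.566 = 0.0164.
Since ε_t ≥ 0.005, the section is tension-controlled.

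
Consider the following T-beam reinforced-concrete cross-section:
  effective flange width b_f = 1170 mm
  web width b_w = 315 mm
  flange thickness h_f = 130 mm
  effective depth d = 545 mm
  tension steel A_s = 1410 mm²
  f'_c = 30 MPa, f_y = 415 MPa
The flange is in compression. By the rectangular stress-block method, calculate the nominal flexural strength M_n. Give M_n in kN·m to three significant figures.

Tension: T = A_s f_y = 1410 × 415 = 585150 N.
Try a within the flange: a = T/(0.85 f'_c b_f) = 585150/(0.85 × 30 × 1170) = 19.61 mm.
Since a = 19.61 ≤ h_f = 130 mm, the stress block lies entirely in the flange; analyse as a rectangular beam of width b_f.
M_n = T(d − a/2) = 585150 × (545 − 9.805) = 313.17 × 10⁶ N·mm.
M_n = 313.17 kN·m.

M_n ≈ 313 kN·m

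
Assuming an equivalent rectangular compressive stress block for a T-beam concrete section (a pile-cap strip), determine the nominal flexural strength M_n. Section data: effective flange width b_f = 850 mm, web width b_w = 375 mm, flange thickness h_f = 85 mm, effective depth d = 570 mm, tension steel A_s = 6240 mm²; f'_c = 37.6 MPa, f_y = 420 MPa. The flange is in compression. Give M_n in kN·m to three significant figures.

Tension: T = A_s f_y = 6240 × 420 = 2620800 N.
Try a within the flange: a = T/(0.85 f'_c b_f) = 2620800/(0.85 × 37.6 × 850) = 96.47 mm.
a = 96.47 > h_f = 85 mm: the block extends into the web. Split into flange-overhang and web parts.
C_f = 0.85 f'_c (b_f − b_w) h_f = 0.85 × 37.6 × (850 − 375) × 85 = 1290385 N.
Remaining web compression depth: a_w = (T − C_f)/(0.85 f'_c b_w) = (2620800 − 1290385)/(0.85 × 37.6 × 375) = 111.01 mm.
M_n = C_f(d − h_f/2) + (T − C_f)(d − a_w/2) = 1290385 × (570 − 42.5) + 1330415 × (570 − 55.505) = 680.68 + 684.49 = 1365.17 × 10⁶ N·mm.
M_n = 1365.17 kN·m.

M_n ≈ 1370 kN·m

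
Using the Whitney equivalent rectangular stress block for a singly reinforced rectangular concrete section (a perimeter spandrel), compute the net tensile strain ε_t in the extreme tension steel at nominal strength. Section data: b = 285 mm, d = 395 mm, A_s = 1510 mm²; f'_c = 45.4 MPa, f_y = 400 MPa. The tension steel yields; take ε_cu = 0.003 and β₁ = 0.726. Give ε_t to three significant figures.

a = A_s f_y/(0.85 f'_c b) = 54.92 mm.
β₁ = 0.726, so c = a/β₁ = 54.92/0.726 = 75.65 mm.
From the linear strain diagram with ε_cu = 0.003: ε_t = 0.003 (d − c)/c = 0.003 × (395 − 75.65)/75.65 = 0.0127.
Since ε_t ≥ 0.005, the section is tension-controlled.

ε_t ≈ 0.0127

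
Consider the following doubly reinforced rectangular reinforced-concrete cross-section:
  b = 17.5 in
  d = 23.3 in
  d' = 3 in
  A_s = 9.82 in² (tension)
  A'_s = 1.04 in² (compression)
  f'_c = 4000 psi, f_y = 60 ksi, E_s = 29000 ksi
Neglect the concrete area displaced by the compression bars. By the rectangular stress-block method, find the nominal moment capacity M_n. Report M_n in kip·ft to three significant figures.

M_n ≈ 934 kip·ft

Assume both steels yield.
a = (A_s − A'_s) f_y/(0.85 f'_c b) = (9.82 − 1.04) × 60/(0.85 × 4 × 17.5) = 8.854 in.
c = a/β₁ = 8.854/0.85 = 10.416 in; ε'_s = 0.003(c − d')/c = 0.0021 ≥ ε_y = 0.0021, so the compression steel yields.
M_n = (A_s − A'_s) f_y (d − a/2) + A'_s f_y (d − d') = 526.8 × (23.3 − 4.427) + 62.4 × (23.3 − 3) = 9942.3 + 1266.7 = 11209.0 kip·in = 11209.0/12 = 934.08 kip·ft.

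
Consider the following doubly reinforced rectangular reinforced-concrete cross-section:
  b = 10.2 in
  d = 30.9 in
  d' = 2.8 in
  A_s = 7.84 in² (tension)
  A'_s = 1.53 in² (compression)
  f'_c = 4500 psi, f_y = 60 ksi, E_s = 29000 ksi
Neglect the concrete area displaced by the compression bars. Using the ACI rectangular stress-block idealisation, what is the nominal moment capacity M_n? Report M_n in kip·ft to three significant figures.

M_n ≈ 1040 kip·ft

Assume both steels yield.
a = (A_s − A'_s) f_y/(0.85 f'_c b) = (7.84 − 1.53) × 60/(0.85 × 4.5 × 10.2) = 9.704 in.
c = a/β₁ = 9.704/0.825 = 11.762 in; ε'_s = 0.003(c − d')/c = 0.0023 ≥ ε_y = 0.0021, so the compression steel yields.
M_n = (A_s − A'_s) f_y (d − a/2) + A'_s f_y (d − d') = 378.6 × (30.9 − 4.852) + 91.8 × (30.9 − 2.8) = 9861.8 + 2579.6 = 12441.4 kip·in = 12441.4/12 = 1036.78 kip·ft.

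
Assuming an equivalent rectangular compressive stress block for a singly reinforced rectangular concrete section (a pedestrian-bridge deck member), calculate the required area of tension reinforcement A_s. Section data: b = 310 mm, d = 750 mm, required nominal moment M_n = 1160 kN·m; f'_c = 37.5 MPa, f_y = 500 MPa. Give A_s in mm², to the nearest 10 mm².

A_s ≈ 3510 mm²

With M_n = 0.85 f'_c a b (d − a/2), solve the quadratic for a:
a = d − √(d² − 2M_n/(0.85 f'_c b)) = 750 − √(750² − 2 × 1160×10⁶/(0.85 × 37.5 × 310)) = 177.54 mm.
A_s = 0.85 f'_c a b / f_y = 0.85 × 37.5 × 177.54 × 310 / 500 = 3508.6 mm².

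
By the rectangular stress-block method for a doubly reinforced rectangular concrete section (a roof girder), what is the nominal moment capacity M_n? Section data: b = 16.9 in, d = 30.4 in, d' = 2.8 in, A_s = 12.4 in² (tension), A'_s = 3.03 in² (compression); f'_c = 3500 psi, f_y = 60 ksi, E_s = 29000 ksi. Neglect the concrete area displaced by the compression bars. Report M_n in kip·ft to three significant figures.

M_n ≈ 1580 kip·ft

Assume both steels yield.
a = (A_s − A'_s) f_y/(0.85 f'_c b) = (12.4 − 3.03) × 60/(0.85 × 3.5 × 16.9) = 11.182 in.
c = a/β₁ = 11.182/0.85 = 13.155 in; ε'_s = 0.003(c − d')/c = 0.0024 ≥ ε_y = 0.0021, so the compression steel yields.
M_n = (A_s − A'_s) f_y (d − a/2) + A'_s f_y (d − d') = 562.2 × (30.4 − 5.591) + 181.8 × (30.4 − 2.8) = 13947.6 + 5017.7 = 18965.3 kip·in = 18965.3/12 = 1580.44 kip·ft.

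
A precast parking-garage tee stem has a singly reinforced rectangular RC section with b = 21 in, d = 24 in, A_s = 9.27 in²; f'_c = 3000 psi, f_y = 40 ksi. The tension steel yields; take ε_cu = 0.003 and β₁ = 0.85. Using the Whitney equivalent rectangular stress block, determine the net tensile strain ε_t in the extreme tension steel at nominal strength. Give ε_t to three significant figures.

ε_t ≈ 0.00584

a = A_s f_y/(0.85 f'_c b) = 6.924 in.
β₁ = 0.85, so c = a/β₁ = 6.924/0.85 = 8.146 in.
From the linear strain diagram with ε_cu = 0.003: ε_t = 0.003 (d − c)/c = 0.003 × (24 − 8.146)/8.146 = 0.00584.
Since ε_t ≥ 0.005, the section is tension-controlled.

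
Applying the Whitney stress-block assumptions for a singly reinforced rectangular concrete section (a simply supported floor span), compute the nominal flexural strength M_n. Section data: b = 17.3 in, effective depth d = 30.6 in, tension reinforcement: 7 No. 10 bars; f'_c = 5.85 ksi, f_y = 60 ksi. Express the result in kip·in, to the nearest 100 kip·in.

M_n ≈ 14700 kip·in

A_s = 7 × 1.27 = 8.89 in².
T = A_s f_y = 8.89 × 60 = 533.4 kips.
a = T/(0.85 f'_c b) = 533.4/(0.85 × 5.85 × 17.3) = 6.201 in.
M_n = T(d − a/2) = 533.4 × (30.6 − 3.1005) = 14668.2 kip·in.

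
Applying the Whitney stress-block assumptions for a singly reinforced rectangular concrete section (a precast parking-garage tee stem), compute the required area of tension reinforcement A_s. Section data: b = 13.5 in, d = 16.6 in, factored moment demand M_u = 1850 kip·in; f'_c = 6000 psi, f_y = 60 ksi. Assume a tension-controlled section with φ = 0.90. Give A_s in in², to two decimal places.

M_n = M_u/φ = 1850/0.90 = 2055.56 kip·in.
From M_n = 0.85 f'_c a b (d − a/2):
a = d − √(d² − 2M_n/(0.85 f'_c b)) = 16.6 − √(16.6² − 2 × 2055.56/(0.85 × 6 × 13.5)) = 1.908 in.
A_s = 0.85 f'_c a b / f_y = 0.85 × 6 × 1.908 × 13.5 / 60 = 2.189 in².

A_s ≈ 2.19 in²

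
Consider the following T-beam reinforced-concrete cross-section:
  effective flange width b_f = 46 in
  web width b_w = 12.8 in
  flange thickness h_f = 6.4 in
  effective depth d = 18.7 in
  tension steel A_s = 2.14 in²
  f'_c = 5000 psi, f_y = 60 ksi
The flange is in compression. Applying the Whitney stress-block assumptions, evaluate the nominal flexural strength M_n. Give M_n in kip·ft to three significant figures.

M_n ≈ 197 kip·ft

Tension: T = A_s f_y = 2.14 × 60 = 128.4 kips.
Try a within the flange: a = T/(0.85 f'_c b_f) = 128.4/(0.85 × 5 × 46) = 0.657 in.
Since a = 0.657 ≤ h_f = 6.4 in, the stress block lies entirely in the flange; analyse as a rectangular beam of width b_f.
M_n = T(d − a/2) = 128.4 × (18.7 − 0.3285) = 2358.9 kip·in.
M_n = 2358.9/12 = 196.58 kip·ft.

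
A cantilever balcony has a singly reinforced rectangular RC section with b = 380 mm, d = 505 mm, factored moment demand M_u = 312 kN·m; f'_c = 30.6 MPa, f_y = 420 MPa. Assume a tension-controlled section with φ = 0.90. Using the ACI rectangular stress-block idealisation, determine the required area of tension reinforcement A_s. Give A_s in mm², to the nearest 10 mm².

A_s ≈ 1770 mm²

M_n = M_u/φ = 312/0.90 = 346.667 kN·m.
With M_n = 0.85 f'_c a b (d − a/2), solve the quadratic for a:
a = d − √(d² − 2M_n/(0.85 f'_c b)) = 505 − √(505² − 2 × 346.667×10⁶/(0.85 × 30.6 × 380)) = 75.03 mm.
A_s = 0.85 f'_c a b / f_y = 0.85 × 30.6 × 75.03 × 380 / 420 = 1765.7 mm².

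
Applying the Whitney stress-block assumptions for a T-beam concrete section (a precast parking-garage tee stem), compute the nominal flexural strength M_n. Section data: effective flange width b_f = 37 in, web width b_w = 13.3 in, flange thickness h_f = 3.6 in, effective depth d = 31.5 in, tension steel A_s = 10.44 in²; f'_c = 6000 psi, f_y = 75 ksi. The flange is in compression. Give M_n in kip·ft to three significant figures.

M_n ≈ 1920 kip·ft

Tension: T = A_s f_y = 10.44 × 75 = 783 kips.
Try a within the flange: a = T/(0.85 f'_c b_f) = 783/(0.85 × 6 × 37) = 4.149 in.
a = 4.149 > h_f = 3.6 in: the block extends into the web. Split into flange-overhang and web parts.
C_f = 0.85 f'_c (b_f − b_w) h_f = 0.85 × 6 × (37 − 13.3) × 3.6 = 435.1 kips.
Remaining web compression depth: a_w = (T − C_f)/(0.85 f'_c b_w) = (783 − 435.1)/(0.85 × 6 × 13.3) = 5.129 in.
M_n = C_f(d − h_f/2) + (T − C_f)(d − a_w/2) = 435.1 × (31.5 − 1.8) + 347.9 × (31.5 − 2.5645) = 12922.5 + 10066.7 = 22989.2 kip·in.
M_n = 22989.2/12 = 1915.77 kip·ft.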